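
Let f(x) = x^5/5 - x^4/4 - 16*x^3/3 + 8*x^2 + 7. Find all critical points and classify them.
f'(x) = x*(x^3 - x^2 - 16*x + 16)

Solve f'(x) = 0:
  Factor: x^4 - x^3 - 16*x^2 + 16*x = x*(x - 4)*(x - 1)*(x + 4) = 0.
  ⇒ x = -4, 0, 1, 4

f''(x) = 4*x^3 - 3*x^2 - 32*x + 16
Second-derivative test at each critical point:
  f''(-4) = -160 < 0 → local maximum
  f''(0) = 16 > 0 → local minimum
  f''(1) = -15 < 0 → local maximum
  f''(4) = 96 > 0 → local minimum

Critical points: x = -4 (local maximum); x = 0 (local minimum); x = 1 (local maximum); x = 4 (local minimum)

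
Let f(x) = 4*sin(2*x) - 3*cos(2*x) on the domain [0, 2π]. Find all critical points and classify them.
f'(x) = 6*sin(2*x) + 8*cos(2*x)

Solve f'(x) = 0 on [0, 2π]:
  f'(x) = 0 ⇔ 4*cos(2*x) = -3*sin(2*x) ⇔ tan(2*x) = -4/3, i.e. 2*x = arctan(-4/3) + nπ; keep the solutions lying in [0, 2π].
  ⇒ x = -atan(4/3)/2 + pi/2 ≈ 1.1071, pi - atan(4/3)/2 ≈ 2.6779, -atan(4/3)/2 + 3*pi/2 ≈ 4.2487, -atan(4/3)/2 + 2*pi ≈ 5.8195

f''(x) = -16*sin(2*x) + 12*cos(2*x)
Second-derivative test at each critical point:
  f''(1.1071) = -20 < 0 → local maximum
  f''(2.6779) = 20 > 0 → local minimum
  f''(4.2487) = -20 < 0 → local maximum
  f''(5.8195) = 20 > 0 → local minimum

Critical points: x = -atan(4/3)/2 + pi/2 ≈ 1.1071 (local maximum); x = pi - atan(4/3)/2 ≈ 2.6779 (local minimum); x = -atan(4/3)/2 + 3*pi/2 ≈ 4.2487 (local maximum); x = -atan(4/3)/2 + 2*pi ≈ 5.8195 (local minimum)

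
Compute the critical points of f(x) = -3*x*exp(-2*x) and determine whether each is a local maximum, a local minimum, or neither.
f'(x) = 3*(2*x - 1)*exp(-2*x)

Solve f'(x) = 0:
  f'(x) = (6*x - 3)·exp(-2*x) and exp(-2*x) > 0 for every x, so f'(x) = 0 ⇔ 6*x - 3 = 0.
  Factor: 6*x - 3 = 3*(2*x - 1) = 0.
  ⇒ x = 1/2

f''(x) = 12*(1 - x)*exp(-2*x)
Second-derivative test at each critical point:
  f''(1/2) = 2.2073 > 0 → local minimum

Critical points: x = 1/2 (local minimum)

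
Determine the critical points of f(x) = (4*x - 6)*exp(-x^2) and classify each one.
f'(x) = 4*(-x*(2*x - 3) + 1)*exp(-x^2)

Solve f'(x) = 0:
  f'(x) = (-8*x^2 + 12*x + 4)·exp(-x^2) and exp(-x^2) > 0 for every x, so f'(x) = 0 ⇔ -8*x^2 + 12*x + 4 = 0.
  Factor: -8*x^2 + 12*x + 4 = -4*(2*x^2 - 3*x - 1); 2*x^2 - 3*x - 1 = 0 has no rational roots; quadratic formula: x = (3 ± √17)/4.
  ⇒ x = 3/4 - sqrt(17)/4 ≈ -0.2808, 3/4 + sqrt(17)/4 ≈ 1.7808

f''(x) = 4*(2*x^2*(2*x - 3) - 6*x + 3)*exp(-x^2)
Second-derivative test at each critical point:
  f''(-0.2808) = 15.2422 > 0 → local minimum
  f''(1.7808) = -0.6919 < 0 → local maximum

Critical points: x = 3/4 - sqrt(17)/4 ≈ -0.2808 (local minimum); x = 3/4 + sqrt(17)/4 ≈ 1.7808 (local maximum)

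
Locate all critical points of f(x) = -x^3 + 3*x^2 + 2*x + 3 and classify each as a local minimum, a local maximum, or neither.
f'(x) = -3*x^2 + 6*x + 2

Solve f'(x) = 0:
  3*x^2 - 6*x - 2 = 0 has no rational roots; quadratic formula: x = (6 ± √60)/6.
  ⇒ x = 1 - sqrt(15)/3 ≈ -0.2910, 1 + sqrt(15)/3 ≈ 2.2910

f''(x) = 6 - 6*x
Second-derivative test at each critical point:
  f''(-0.2910) = 7.7460 > 0 → local minimum
  f''(2.2910) = -7.7460 < 0 → local maximum

Critical points: x = 1 - sqrt(15)/3 ≈ -0.2910 (local minimum); x = 1 + sqrt(15)/3 ≈ 2.2910 (local maximum)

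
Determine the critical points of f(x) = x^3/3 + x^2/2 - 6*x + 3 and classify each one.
f'(x) = x^2 + x - 6

Solve f'(x) = 0:
  Factor: x^2 + x - 6 = (x - 2)*(x + 3) = 0.
  ⇒ x = -3, 2

f''(x) = 2*x + 1
Second-derivative test at each critical point:
  f''(-3) = -5 < 0 → local maximum
  f''(2) = 5 > 0 → local minimum

Critical points: x = -3 (local maximum); x = 2 (local minimum)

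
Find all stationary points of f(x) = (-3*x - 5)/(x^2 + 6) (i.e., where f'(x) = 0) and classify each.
f'(x) = (3*x^2 + 10*x - 18)/(x^4 + 12*x^2 + 36)

Solve f'(x) = 0:
  f'(x) = (3*x^2 + 10*x - 18)/(x^2 + 6)^2; the denominator is positive wherever f is defined, so f'(x) = 0 ⇔ 3*x^2 + 10*x - 18 = 0.
  3*x^2 + 10*x - 18 = 0 has no rational roots; quadratic formula: x = (-10 ± √316)/6.
  ⇒ x = -sqrt(79)/3 - 5/3 ≈ -4.6294, -5/3 + sqrt(79)/3 ≈ 1.2961

f''(x) = 2*(-4*x^2*(3*x + 5) + (9*x + 5)*(x^2 + 6))/(x^2 + 6)^3
Second-derivative test at each critical point:
  f''(-4.6294) = -0.0236 < 0 → local maximum
  f''(1.2961) = 0.3014 > 0 → local minimum

Critical points: x = -sqrt(79)/3 - 5/3 ≈ -4.6294 (local maximum); x = -5/3 + sqrt(79)/3 ≈ 1.2961 (local minimum)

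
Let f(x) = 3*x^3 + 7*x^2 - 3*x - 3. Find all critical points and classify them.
f'(x) = 9*x^2 + 14*x - 3

Solve f'(x) = 0:
  9*x^2 + 14*x - 3 = 0 has no rational roots; quadratic formula: x = (-14 ± √304)/18.
  ⇒ x = -2*sqrt(19)/9 - 7/9 ≈ -1.7464, -7/9 + 2*sqrt(19)/9 ≈ 0.1909

f''(x) = 18*x + 14
Second-derivative test at each critical point:
  f''(-1.7464) = -17.4356 < 0 → local maximum
  f''(0.1909) = 17.4356 > 0 → local minimum

Critical points: x = -2*sqrt(19)/9 - 7/9 ≈ -1.7464 (local maximum); x = -7/9 + 2*sqrt(19)/9 ≈ 0.1909 (local minimum)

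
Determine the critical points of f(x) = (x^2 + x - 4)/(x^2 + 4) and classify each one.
f'(x) = (-x^2 + 16*x + 4)/(x^4 + 8*x^2 + 16)

Solve f'(x) = 0:
  f'(x) = -(x^2 - 16*x - 4)/(x^2 + 4)^2; the denominator is positive wherever f is defined, so f'(x) = 0 ⇔ -x^2 + 16*x + 4 = 0.
  x^2 - 16*x - 4 = 0 has no rational roots; quadratic formula: x = (16 ± √272)/2.
  ⇒ x = 8 - 2*sqrt(17) ≈ -0.2462, 8 + 2*sqrt(17) ≈ 16.2462

f''(x) = 2*(x^3 - 24*x^2 - 12*x + 32)/(x^6 + 12*x^4 + 48*x^2 + 64)
Second-derivative test at each critical point:
  f''(-0.2462) = 1.0002 > 0 → local minimum
  f''(16.2462) = -2.297e-04 < 0 → local maximum

Critical points: x = 8 - 2*sqrt(17) ≈ -0.2462 (local minimum); x = 8 + 2*sqrt(17) ≈ 16.2462 (local maximum)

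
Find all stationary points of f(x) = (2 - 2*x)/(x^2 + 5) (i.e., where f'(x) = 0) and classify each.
f'(x) = 2*(-x^2 + 2*x*(x - 1) - 5)/(x^2 + 5)^2

Solve f'(x) = 0:
  f'(x) = 2*(x^2 - 2*x - 5)/(x^2 + 5)^2; the denominator is positive wherever f is defined, so f'(x) = 0 ⇔ 2*x^2 - 4*x - 10 = 0.
  Factor: 2*x^2 - 4*x - 10 = 2*(x^2 - 2*x - 5); x^2 - 2*x - 5 = 0 has no rational roots; quadratic formula: x = (2 ± √24)/2.
  ⇒ x = 1 - sqrt(6) ≈ -1.4495, 1 + sqrt(6) ≈ 3.4495

f''(x) = 4*(4*x^2*(1 - x) + (3*x - 1)*(x^2 + 5))/(x^2 + 5)^3
Second-derivative test at each critical point:
  f''(-1.4495) = -0.1943 < 0 → local maximum
  f''(3.4495) = 0.0343 > 0 → local minimum

Critical points: x = 1 - sqrt(6) ≈ -1.4495 (local maximum); x = 1 + sqrt(6) ≈ 3.4495 (local minimum)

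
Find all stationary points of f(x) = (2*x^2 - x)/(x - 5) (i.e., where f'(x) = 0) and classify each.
f'(x) = (2*x^2 - 20*x + 5)/(x^2 - 10*x + 25)

Solve f'(x) = 0:
  f'(x) = (2*x^2 - 20*x + 5)/(x - 5)^2; the denominator is positive wherever f is defined, so f'(x) = 0 ⇔ 2*x^2 - 20*x + 5 = 0.
  2*x^2 - 20*x + 5 = 0 has no rational roots; quadratic formula: x = (20 ± √360)/4.
  ⇒ x = 5 - 3*sqrt(10)/2 ≈ 0.2566, 3*sqrt(10)/2 + 5 ≈ 9.7434

f''(x) = 90/(x^3 - 15*x^2 + 75*x - 125)
Second-derivative test at each critical point:
  f''(0.2566) = -0.8433 < 0 → local maximum
  f''(9.7434) = 0.8433 > 0 → local minimum

Critical points: x = 5 - 3*sqrt(10)/2 ≈ 0.2566 (local maximum); x = 3*sqrt(10)/2 + 5 ≈ 9.7434 (local minimum)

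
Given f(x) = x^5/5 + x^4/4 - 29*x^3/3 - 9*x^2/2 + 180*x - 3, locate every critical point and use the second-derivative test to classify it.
f'(x) = x^4 + x^3 - 29*x^2 - 9*x + 180

Solve f'(x) = 0:
  Factor: x^4 + x^3 - 29*x^2 - 9*x + 180 = (x - 4)*(x - 3)*(x + 3)*(x + 5) = 0.
  ⇒ x = -5, -3, 3, 4

f''(x) = 4*x^3 + 3*x^2 - 58*x - 9
Second-derivative test at each critical point:
  f''(-5) = -144 < 0 → local maximum
  f''(-3) = 84 > 0 → local minimum
  f''(3) = -48 < 0 → local maximum
  f''(4) = 63 > 0 → local minimum

Critical points: x = -5 (local maximum); x = -3 (local minimum); x = 3 (local maximum); x = 4 (local minimum)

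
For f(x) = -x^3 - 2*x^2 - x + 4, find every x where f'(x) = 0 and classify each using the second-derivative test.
f'(x) = -3*x^2 - 4*x - 1

Solve f'(x) = 0:
  Factor: -3*x^2 - 4*x - 1 = -(x + 1)*(3*x + 1) = 0.
  ⇒ x = -1, -1/3

f''(x) = -6*x - 4
Second-derivative test at each critical point:
  f''(-1) = 2 > 0 → local minimum
  f''(-1/3) = -2 < 0 → local maximum

Critical points: x = -1 (local minimum); x = -1/3 (local maximum)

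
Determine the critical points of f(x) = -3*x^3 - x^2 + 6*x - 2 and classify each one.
f'(x) = -9*x^2 - 2*x + 6

Solve f'(x) = 0:
  9*x^2 + 2*x - 6 = 0 has no rational roots; quadratic formula: x = (-2 ± √220)/18.
  ⇒ x = -sqrt(55)/9 - 1/9 ≈ -0.9351, -1/9 + sqrt(55)/9 ≈ 0.7129

f''(x) = -18*x - 2
Second-derivative test at each critical point:
  f''(-0.9351) = 14.8324 > 0 → local minimum
  f''(0.7129) = -14.8324 < 0 → local maximum

Critical points: x = -sqrt(55)/9 - 1/9 ≈ -0.9351 (local minimum); x = -1/9 + sqrt(55)/9 ≈ 0.7129 (local maximum)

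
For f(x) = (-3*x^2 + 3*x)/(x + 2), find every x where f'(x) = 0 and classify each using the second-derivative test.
f'(x) = 3*(-x^2 - 4*x + 2)/(x^2 + 4*x + 4)

Solve f'(x) = 0:
  f'(x) = -3*(x^2 + 4*x - 2)/(x + 2)^2; the denominator is positive wherever f is defined, so f'(x) = 0 ⇔ -3*x^2 - 12*x + 6 = 0.
  Factor: -3*x^2 - 12*x + 6 = -3*(x^2 + 4*x - 2); x^2 + 4*x - 2 = 0 has no rational roots; quadratic formula: x = (-4 ± √24)/2.
  ⇒ x = -sqrt(6) - 2 ≈ -4.4495, -2 + sqrt(6) ≈ 0.4495

f''(x) = -36/(x^3 + 6*x^2 + 12*x + 8)
Second-derivative test at each critical point:
  f''(-4.4495) = 2.4495 > 0 → local minimum
  f''(0.4495) = -2.4495 < 0 → local maximum

Critical points: x = -sqrt(6) - 2 ≈ -4.4495 (local minimum); x = -2 + sqrt(6) ≈ 0.4495 (local maximum)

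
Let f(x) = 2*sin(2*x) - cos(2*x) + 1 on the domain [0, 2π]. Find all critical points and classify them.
f'(x) = 2*sin(2*x) + 4*cos(2*x)

Solve f'(x) = 0 on [0, 2π]:
  f'(x) = 0 ⇔ 2*cos(2*x) = -sin(2*x) ⇔ tan(2*x) = -2, i.e. 2*x = arctan(-2) + nπ; keep the solutions lying in [0, 2π].
  ⇒ x = -atan(2)/2 + pi/2 ≈ 1.0172, pi - atan(2)/2 ≈ 2.5880, -atan(2)/2 + 3*pi/2 ≈ 4.1588, -atan(2)/2 + 2*pi ≈ 5.7296

f''(x) = -8*sin(2*x) + 4*cos(2*x)
Second-derivative test at each critical point:
  f''(1.0172) = -8.9443 < 0 → local maximum
  f''(2.5880) = 8.9443 > 0 → local minimum
  f''(4.1588) = -8.9443 < 0 → local maximum
  f''(5.7296) = 8.9443 > 0 → local minimum

Critical points: x = -atan(2)/2 + pi/2 ≈ 1.0172 (local maximum); x = pi - atan(2)/2 ≈ 2.5880 (local minimum); x = -atan(2)/2 + 3*pi/2 ≈ 4.1588 (local maximum); x = -atan(2)/2 + 2*pi ≈ 5.7296 (local minimum)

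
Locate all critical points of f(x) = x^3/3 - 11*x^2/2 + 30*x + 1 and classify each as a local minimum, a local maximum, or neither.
f'(x) = x^2 - 11*x + 30

Solve f'(x) = 0:
  Factor: x^2 - 11*x + 30 = (x - 6)*(x - 5) = 0.
  ⇒ x = 5, 6

f''(x) = 2*x - 11
Second-derivative test at each critical point:
  f''(5) = -1 < 0 → local maximum
  f''(6) = 1 > 0 → local minimum

Critical points: x = 5 (local maximum); x = 6 (local minimum)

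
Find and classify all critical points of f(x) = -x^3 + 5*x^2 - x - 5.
f'(x) = -3*x^2 + 10*x - 1

Solve f'(x) = 0:
  3*x^2 - 10*x + 1 = 0 has no rational roots; quadratic formula: x = (10 ± √88)/6.
  ⇒ x = 5/3 - sqrt(22)/3 ≈ 0.1032, sqrt(22)/3 + 5/3 ≈ 3.2301

f''(x) = 10 - 6*x
Second-derivative test at each critical point:
  f''(0.1032) = 9.3808 > 0 → local minimum
  f''(3.2301) = -9.3808 < 0 → local maximum

Critical points: x = 5/3 - sqrt(22)/3 ≈ 0.1032 (local minimum); x = sqrt(22)/3 + 5/3 ≈ 3.2301 (local maximum)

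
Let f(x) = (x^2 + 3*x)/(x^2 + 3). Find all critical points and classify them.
f'(x) = 3*(-x^2 + 2*x + 3)/(x^4 + 6*x^2 + 9)

Solve f'(x) = 0:
  f'(x) = -3*(x - 3)*(x + 1)/(x^2 + 3)^2; the denominator is positive wherever f is defined, so f'(x) = 0 ⇔ -3*x^2 + 6*x + 9 = 0.
  Factor: -3*x^2 + 6*x + 9 = -3*(x - 3)*(x + 1) = 0.
  ⇒ x = -1, 3

f''(x) = 6*(x^3 - 3*x^2 - 9*x + 3)/(x^6 + 9*x^4 + 27*x^2 + 27)
Second-derivative test at each critical point:
  f''(-1) = 3/4 > 0 → local minimum
  f''(3) = -1/12 < 0 → local maximum

Critical points: x = -1 (local minimum); x = 3 (local maximum)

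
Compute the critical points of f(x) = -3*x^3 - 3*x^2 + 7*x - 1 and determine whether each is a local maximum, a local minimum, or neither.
f'(x) = -9*x^2 - 6*x + 7

Solve f'(x) = 0:
  9*x^2 + 6*x - 7 = 0 has no rational roots; quadratic formula: x = (-6 ± √288)/18.
  ⇒ x = -2*sqrt(2)/3 - 1/3 ≈ -1.2761, -1/3 + 2*sqrt(2)/3 ≈ 0.6095

f''(x) = -18*x - 6
Second-derivative test at each critical point:
  f''(-1.2761) = 16.9706 > 0 → local minimum
  f''(0.6095) = -16.9706 < 0 → local maximum

Critical points: x = -2*sqrt(2)/3 - 1/3 ≈ -1.2761 (local minimum); x = -1/3 + 2*sqrt(2)/3 ≈ 0.6095 (local maximum)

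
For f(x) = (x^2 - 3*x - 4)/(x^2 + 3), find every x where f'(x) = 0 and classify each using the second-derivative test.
f'(x) = (3*x^2 + 14*x - 9)/(x^4 + 6*x^2 + 9)

Solve f'(x) = 0:
  f'(x) = (3*x^2 + 14*x - 9)/(x^2 + 3)^2; the denominator is positive wherever f is defined, so f'(x) = 0 ⇔ 3*x^2 + 14*x - 9 = 0.
  3*x^2 + 14*x - 9 = 0 has no rational roots; quadratic formula: x = (-14 ± √304)/6.
  ⇒ x = -2*sqrt(19)/3 - 7/3 ≈ -5.2393, -7/3 + 2*sqrt(19)/3 ≈ 0.5726

f''(x) = 6*(-x^3 - 7*x^2 + 9*x + 7)/(x^6 + 9*x^4 + 27*x^2 + 27)
Second-derivative test at each critical point:
  f''(-5.2393) = -0.0188 < 0 → local maximum
  f''(0.5726) = 1.5744 > 0 → local minimum

Critical points: x = -2*sqrt(19)/3 - 7/3 ≈ -5.2393 (local maximum); x = -7/3 + 2*sqrt(19)/3 ≈ 0.5726 (local minimum)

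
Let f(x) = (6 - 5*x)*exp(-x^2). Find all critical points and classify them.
f'(x) = (2*x*(5*x - 6) - 5)*exp(-x^2)

Solve f'(x) = 0:
  f'(x) = (10*x^2 - 12*x - 5)·exp(-x^2) and exp(-x^2) > 0 for every x, so f'(x) = 0 ⇔ 10*x^2 - 12*x - 5 = 0.
  10*x^2 - 12*x - 5 = 0 has no rational roots; quadratic formula: x = (12 ± √344)/20.
  ⇒ x = 3/5 - sqrt(86)/10 ≈ -0.3274, 3/5 + sqrt(86)/10 ≈ 1.5274

f''(x) = 2*(2*x^2*(6 - 5*x) + 15*x - 6)*exp(-x^2)
Second-derivative test at each critical point:
  f''(-0.3274) = -16.6624 < 0 → local maximum
  f''(1.5274) = 1.7995 > 0 → local minimum

Critical points: x = 3/5 - sqrt(86)/10 ≈ -0.3274 (local maximum); x = 3/5 + sqrt(86)/10 ≈ 1.5274 (local minimum)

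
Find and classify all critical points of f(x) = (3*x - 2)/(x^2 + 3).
f'(x) = (-3*x^2 + 4*x + 9)/(x^4 + 6*x^2 + 9)

Solve f'(x) = 0:
  f'(x) = -(3*x^2 - 4*x - 9)/(x^2 + 3)^2; the denominator is positive wherever f is defined, so f'(x) = 0 ⇔ -3*x^2 + 4*x + 9 = 0.
  3*x^2 - 4*x - 9 = 0 has no rational roots; quadratic formula: x = (4 ± √124)/6.
  ⇒ x = 2/3 - sqrt(31)/3 ≈ -1.1893, 2/3 + sqrt(31)/3 ≈ 2.5226

f''(x) = 2*(4*x^2*(3*x - 2) + (2 - 9*x)*(x^2 + 3))/(x^2 + 3)^3
Second-derivative test at each critical point:
  f''(-1.1893) = 0.5715 > 0 → local minimum
  f''(2.5226) = -0.1270 < 0 → local maximum

Critical points: x = 2/3 - sqrt(31)/3 ≈ -1.1893 (local minimum); x = 2/3 + sqrt(31)/3 ≈ 2.5226 (local maximum)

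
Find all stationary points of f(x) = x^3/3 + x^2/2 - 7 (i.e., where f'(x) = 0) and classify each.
f'(x) = x*(x + 1)

Solve f'(x) = 0:
  Factor: x^2 + x = x*(x + 1) = 0.
  ⇒ x = -1, 0

f''(x) = 2*x + 1
Second-derivative test at each critical point:
  f''(-1) = -1 < 0 → local maximum
  f''(0) = 1 > 0 → local minimum

Critical points: x = -1 (local maximum); x = 0 (local minimum)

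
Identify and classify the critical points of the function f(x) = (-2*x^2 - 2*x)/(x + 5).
f'(x) = 2*(-x^2 - 10*x - 5)/(x^2 + 10*x + 25)

Solve f'(x) = 0:
  f'(x) = -2*(x^2 + 10*x + 5)/(x + 5)^2; the denominator is positive wherever f is defined, so f'(x) = 0 ⇔ -2*x^2 - 20*x - 10 = 0.
  Factor: -2*x^2 - 20*x - 10 = -2*(x^2 + 10*x + 5); x^2 + 10*x + 5 = 0 has no rational roots; quadratic formula: x = (-10 ± √80)/2.
  ⇒ x = -5 - 2*sqrt(5) ≈ -9.4721, -5 + 2*sqrt(5) ≈ -0.5279

f''(x) = -80/(x^3 + 15*x^2 + 75*x + 125)
Second-derivative test at each critical point:
  f''(-9.4721) = 0.8944 > 0 → local minimum
  f''(-0.5279) = -0.8944 < 0 → local maximum

Critical points: x = -5 - 2*sqrt(5) ≈ -9.4721 (local minimum); x = -5 + 2*sqrt(5) ≈ -0.5279 (local maximum)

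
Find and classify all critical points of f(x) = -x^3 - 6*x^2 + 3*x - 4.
f'(x) = -3*x^2 - 12*x + 3

Solve f'(x) = 0:
  Factor: -3*x^2 - 12*x + 3 = -3*(x^2 + 4*x - 1); x^2 + 4*x - 1 = 0 has no rational roots; quadratic formula: x = (-4 ± √20)/2.
  ⇒ x = -sqrt(5) - 2 ≈ -4.2361, -2 + sqrt(5) ≈ 0.2361

f''(x) = -6*x - 12
Second-derivative test at each critical point:
  f''(-4.2361) = 13.4164 > 0 → local minimum
  f''(0.2361) = -13.4164 < 0 → local maximum

Critical points: x = -sqrt(5) - 2 ≈ -4.2361 (local minimum); x = -2 + sqrt(5) ≈ 0.2361 (local maximum)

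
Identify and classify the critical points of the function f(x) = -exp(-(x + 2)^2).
f'(x) = 2*(x + 2)*exp(-(x + 2)^2)

Solve f'(x) = 0:
  f'(x) = (2*x + 4)·exp(-(x + 2)^2) and exp(-(x + 2)^2) > 0 for every x, so f'(x) = 0 ⇔ 2*x + 4 = 0.
  Factor: 2*x + 4 = 2*(x + 2) = 0.
  ⇒ x = -2

f''(x) = 2*(1 - 2*(x + 2)^2)*exp(-(x + 2)^2)
Second-derivative test at each critical point:
  f''(-2) = 2 > 0 → local minimum

Critical points: x = -2 (local minimum)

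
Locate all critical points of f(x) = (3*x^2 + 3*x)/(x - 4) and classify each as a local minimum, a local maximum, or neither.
f'(x) = 3*(x^2 - 8*x - 4)/(x^2 - 8*x + 16)

Solve f'(x) = 0:
  f'(x) = 3*(x^2 - 8*x - 4)/(x - 4)^2; the denominator is positive wherever f is defined, so f'(x) = 0 ⇔ 3*x^2 - 24*x - 12 = 0.
  Factor: 3*x^2 - 24*x - 12 = 3*(x^2 - 8*x - 4); x^2 - 8*x - 4 = 0 has no rational roots; quadratic formula: x = (8 ± √80)/2.
  ⇒ x = 4 - 2*sqrt(5) ≈ -0.4721, 4 + 2*sqrt(5) ≈ 8.4721

f''(x) = 120/(x^3 - 12*x^2 + 48*x - 64)
Second-derivative test at each critical point:
  f''(-0.4721) = -1.3416 < 0 → local maximum
  f''(8.4721) = 1.3416 > 0 → local minimum

Critical points: x = 4 - 2*sqrt(5) ≈ -0.4721 (local maximum); x = 4 + 2*sqrt(5) ≈ 8.4721 (local minimum)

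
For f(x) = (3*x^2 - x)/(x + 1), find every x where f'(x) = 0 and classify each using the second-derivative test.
f'(x) = (3*x^2 + 6*x - 1)/(x^2 + 2*x + 1)

Solve f'(x) = 0:
  f'(x) = (3*x^2 + 6*x - 1)/(x + 1)^2; the denominator is positive wherever f is defined, so f'(x) = 0 ⇔ 3*x^2 + 6*x - 1 = 0.
  3*x^2 + 6*x - 1 = 0 has no rational roots; quadratic formula: x = (-6 ± √48)/6.
  ⇒ x = -2*sqrt(3)/3 - 1 ≈ -2.1547, -1 + 2*sqrt(3)/3 ≈ 0.1547

f''(x) = 8/(x^3 + 3*x^2 + 3*x + 1)
Second-derivative test at each critical point:
  f''(-2.1547) = -5.1962 < 0 → local maximum
  f''(0.1547) = 5.1962 > 0 → local minimum

Critical points: x = -2*sqrt(3)/3 - 1 ≈ -2.1547 (local maximum); x = -1 + 2*sqrt(3)/3 ≈ 0.1547 (local minimum)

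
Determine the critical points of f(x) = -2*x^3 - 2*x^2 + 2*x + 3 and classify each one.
f'(x) = -6*x^2 - 4*x + 2

Solve f'(x) = 0:
  Factor: -6*x^2 - 4*x + 2 = -2*(x + 1)*(3*x - 1) = 0.
  ⇒ x = -1, 1/3

f''(x) = -12*x - 4
Second-derivative test at each critical point:
  f''(-1) = 8 > 0 → local minimum
  f''(1/3) = -8 < 0 → local maximum

Critical points: x = -1 (local minimum); x = 1/3 (local maximum)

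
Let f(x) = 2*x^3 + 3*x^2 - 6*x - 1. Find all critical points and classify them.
f'(x) = 6*x^2 + 6*x - 6

Solve f'(x) = 0:
  Factor: 6*x^2 + 6*x - 6 = 6*(x^2 + x - 1); x^2 + x - 1 = 0 has no rational roots; quadratic formula: x = (-1 ± √5)/2.
  ⇒ x = -sqrt(5)/2 - 1/2 ≈ -1.6180, -1/2 + sqrt(5)/2 ≈ 0.6180

f''(x) = 12*x + 6
Second-derivative test at each critical point:
  f''(-1.6180) = -13.4164 < 0 → local maximum
  f''(0.6180) = 13.4164 > 0 → local minimum

Critical points: x = -sqrt(5)/2 - 1/2 ≈ -1.6180 (local maximum); x = -1/2 + sqrt(5)/2 ≈ 0.6180 (local minimum)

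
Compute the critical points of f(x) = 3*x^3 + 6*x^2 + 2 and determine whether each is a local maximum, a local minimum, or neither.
f'(x) = 3*x*(3*x + 4)

Solve f'(x) = 0:
  Factor: 9*x^2 + 12*x = 3*x*(3*x + 4) = 0.
  ⇒ x = -4/3, 0

f''(x) = 18*x + 12
Second-derivative test at each critical point:
  f''(-4/3) = -12 < 0 → local maximum
  f''(0) = 12 > 0 → local minimum

Critical points: x = -4/3 (local maximum); x = 0 (local minimum)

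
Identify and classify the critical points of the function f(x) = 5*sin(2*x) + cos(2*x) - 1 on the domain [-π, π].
f'(x) = -2*sin(2*x) + 10*cos(2*x)

Solve f'(x) = 0 on [-π, π]:
  f'(x) = 0 ⇔ 5*cos(2*x) = sin(2*x) ⇔ tan(2*x) = 5, i.e. 2*x = arctan(5) + nπ; keep the solutions lying in [-π, π].
  ⇒ x = -pi + atan(5)/2 ≈ -2.4549, -pi/2 + atan(5)/2 ≈ -0.8841, atan(5)/2 ≈ 0.6867, atan(5)/2 + pi/2 ≈ 2.2575

f''(x) = -20*sin(2*x) - 4*cos(2*x)
Second-derivative test at each critical point:
  f''(-2.4549) = -20.3961 < 0 → local maximum
  f''(-0.8841) = 20.3961 > 0 → local minimum
  f''(0.6867) = -20.3961 < 0 → local maximum
  f''(2.2575) = 20.3961 > 0 → local minimum

Critical points: x = -pi + atan(5)/2 ≈ -2.4549 (local maximum); x = -pi/2 + atan(5)/2 ≈ -0.8841 (local minimum); x = atan(5)/2 ≈ 0.6867 (local maximum); x = atan(5)/2 + pi/2 ≈ 2.2575 (local minimum)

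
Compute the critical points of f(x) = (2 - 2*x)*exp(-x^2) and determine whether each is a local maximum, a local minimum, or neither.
f'(x) = 2*(2*x*(x - 1) - 1)*exp(-x^2)

Solve f'(x) = 0:
  f'(x) = (4*x^2 - 4*x - 2)·exp(-x^2) and exp(-x^2) > 0 for every x, so f'(x) = 0 ⇔ 4*x^2 - 4*x - 2 = 0.
  Factor: 4*x^2 - 4*x - 2 = 2*(2*x^2 - 2*x - 1); 2*x^2 - 2*x - 1 = 0 has no rational roots; quadratic formula: x = (2 ± √12)/4.
  ⇒ x = 1/2 - sqrt(3)/2 ≈ -0.3660, 1/2 + sqrt(3)/2 ≈ 1.3660

f''(x) = 4*(2*x^2*(1 - x) + 3*x - 1)*exp(-x^2)
Second-derivative test at each critical point:
  f''(-0.3660) = -6.0595 < 0 → local maximum
  f''(1.3660) = 1.0721 > 0 → local minimum

Critical points: x = 1/2 - sqrt(3)/2 ≈ -0.3660 (local maximum); x = 1/2 + sqrt(3)/2 ≈ 1.3660 (local minimum)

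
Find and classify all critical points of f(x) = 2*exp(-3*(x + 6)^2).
f'(x) = 12*(-x - 6)*exp(-3*(x + 6)^2)

Solve f'(x) = 0:
  f'(x) = (-12*x - 72)·exp(-3*(x + 6)^2) and exp(-3*(x + 6)^2) > 0 for every x, so f'(x) = 0 ⇔ -12*x - 72 = 0.
  Factor: -12*x - 72 = -12*(x + 6) = 0.
  ⇒ x = -6

f''(x) = 12*(6*(x + 6)^2 - 1)*exp(-3*(x + 6)^2)
Second-derivative test at each critical point:
  f''(-6) = -12 < 0 → local maximum

Critical points: x = -6 (local maximum)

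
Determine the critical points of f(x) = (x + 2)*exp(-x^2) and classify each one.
f'(x) = (-2*x*(x + 2) + 1)*exp(-x^2)

Solve f'(x) = 0:
  f'(x) = (-2*x^2 - 4*x + 1)·exp(-x^2) and exp(-x^2) > 0 for every x, so f'(x) = 0 ⇔ -2*x^2 - 4*x + 1 = 0.
  2*x^2 + 4*x - 1 = 0 has no rational roots; quadratic formula: x = (-4 ± √24)/4.
  ⇒ x = -sqrt(6)/2 - 1 ≈ -2.2247, -1 + sqrt(6)/2 ≈ 0.2247

f''(x) = 2*(2*x^2*(x + 2) - 3*x - 2)*exp(-x^2)
Second-derivative test at each critical point:
  f''(-2.2247) = 0.0347 > 0 → local minimum
  f''(0.2247) = -4.6577 < 0 → local maximum

Critical points: x = -sqrt(6)/2 - 1 ≈ -2.2247 (local minimum); x = -1 + sqrt(6)/2 ≈ 0.2247 (local maximum)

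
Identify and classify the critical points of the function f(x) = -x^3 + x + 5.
f'(x) = 1 - 3*x^2

Solve f'(x) = 0:
  3*x^2 - 1 = 0 has no rational roots; quadratic formula: x = (0 ± √12)/6.
  ⇒ x = -sqrt(3)/3 ≈ -0.5774, sqrt(3)/3 ≈ 0.5774

f''(x) = -6*x
Second-derivative test at each critical point:
  f''(-0.5774) = 3.4641 > 0 → local minimum
  f''(0.5774) = -3.4641 < 0 → local maximum

Critical points: x = -sqrt(3)/3 ≈ -0.5774 (local minimum); x = sqrt(3)/3 ≈ 0.5774 (local maximum)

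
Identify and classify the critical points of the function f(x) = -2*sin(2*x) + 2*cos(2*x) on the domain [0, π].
f'(x) = -4*sqrt(2)*sin(2*x + pi/4)

Solve f'(x) = 0 on [0, π]:
  f'(x) = 0 ⇔ -2*cos(2*x) = 2*sin(2*x) ⇔ tan(2*x) = -1, i.e. 2*x = arctan(-1) + nπ; keep the solutions lying in [0, π].
  ⇒ x = 3*pi/8 ≈ 1.1781, 7*pi/8 ≈ 2.7489

f''(x) = -8*sqrt(2)*cos(2*x + pi/4)
Second-derivative test at each critical point:
  f''(1.1781) = 11.3137 > 0 → local minimum
  f''(2.7489) = -11.3137 < 0 → local maximum

Critical points: x = 3*pi/8 ≈ 1.1781 (local minimum); x = 7*pi/8 ≈ 2.7489 (local maximum)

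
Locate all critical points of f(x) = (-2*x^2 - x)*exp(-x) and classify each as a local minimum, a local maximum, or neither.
f'(x) = (2*x^2 - 3*x - 1)*exp(-x)

Solve f'(x) = 0:
  f'(x) = (2*x^2 - 3*x - 1)·exp(-x) and exp(-x) > 0 for every x, so f'(x) = 0 ⇔ 2*x^2 - 3*x - 1 = 0.
  2*x^2 - 3*x - 1 = 0 has no rational roots; quadratic formula: x = (3 ± √17)/4.
  ⇒ x = 3/4 - sqrt(17)/4 ≈ -0.2808, 3/4 + sqrt(17)/4 ≈ 1.7808

f''(x) = (-2*x^2 + 7*x - 2)*exp(-x)
Second-derivative test at each critical point:
  f''(-0.2808) = -5.4596 < 0 → local maximum
  f''(1.7808) = 0.6948 > 0 → local minimum

Critical points: x = 3/4 - sqrt(17)/4 ≈ -0.2808 (local maximum); x = 3/4 + sqrt(17)/4 ≈ 1.7808 (local minimum)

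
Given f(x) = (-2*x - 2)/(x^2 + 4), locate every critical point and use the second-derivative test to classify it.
f'(x) = 2*(-x^2 + 2*x*(x + 1) - 4)/(x^2 + 4)^2

Solve f'(x) = 0:
  f'(x) = 2*(x^2 + 2*x - 4)/(x^2 + 4)^2; the denominator is positive wherever f is defined, so f'(x) = 0 ⇔ 2*x^2 + 4*x - 8 = 0.
  Factor: 2*x^2 + 4*x - 8 = 2*(x^2 + 2*x - 4); x^2 + 2*x - 4 = 0 has no rational roots; quadratic formula: x = (-2 ± √20)/2.
  ⇒ x = -sqrt(5) - 1 ≈ -3.2361, -1 + sqrt(5) ≈ 1.2361

f''(x) = 4*(-4*x^2*(x + 1) + (3*x + 1)*(x^2 + 4))/(x^2 + 4)^3
Second-derivative test at each critical point:
  f''(-3.2361) = -0.0427 < 0 → local maximum
  f''(1.2361) = 0.2927 > 0 → local minimum

Critical points: x = -sqrt(5) - 1 ≈ -3.2361 (local maximum); x = -1 + sqrt(5) ≈ 1.2361 (local minimum)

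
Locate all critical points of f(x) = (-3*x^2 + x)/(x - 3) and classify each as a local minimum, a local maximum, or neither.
f'(x) = 3*(-x^2 + 6*x - 1)/(x^2 - 6*x + 9)

Solve f'(x) = 0:
  f'(x) = -3*(x^2 - 6*x + 1)/(x - 3)^2; the denominator is positive wherever f is defined, so f'(x) = 0 ⇔ -3*x^2 + 18*x - 3 = 0.
  Factor: -3*x^2 + 18*x - 3 = -3*(x^2 - 6*x + 1); x^2 - 6*x + 1 = 0 has no rational roots; quadratic formula: x = (6 ± √32)/2.
  ⇒ x = 3 - 2*sqrt(2) ≈ 0.1716, 2*sqrt(2) + 3 ≈ 5.8284

f''(x) = -48/(x^3 - 9*x^2 + 27*x - 27)
Second-derivative test at each critical point:
  f''(0.1716) = 2.1213 > 0 → local minimum
  f''(5.8284) = -2.1213 < 0 → local maximum

Critical points: x = 3 - 2*sqrt(2) ≈ 0.1716 (local minimum); x = 2*sqrt(2) + 3 ≈ 5.8284 (local maximum)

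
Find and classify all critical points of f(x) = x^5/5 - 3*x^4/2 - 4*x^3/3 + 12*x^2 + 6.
f'(x) = x*(x^3 - 6*x^2 - 4*x + 24)

Solve f'(x) = 0:
  Factor: x^4 - 6*x^3 - 4*x^2 + 24*x = x*(x - 6)*(x - 2)*(x + 2) = 0.
  ⇒ x = -2, 0, 2, 6

f''(x) = 4*x^3 - 18*x^2 - 8*x + 24
Second-derivative test at each critical point:
  f''(-2) = -64 < 0 → local maximum
  f''(0) = 24 > 0 → local minimum
  f''(2) = -32 < 0 → local maximum
  f''(6) = 192 > 0 → local minimum

Critical points: x = -2 (local maximum); x = 0 (local minimum); x = 2 (local maximum); x = 6 (local minimum)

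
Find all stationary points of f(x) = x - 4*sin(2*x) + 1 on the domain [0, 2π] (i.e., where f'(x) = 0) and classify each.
f'(x) = 1 - 8*cos(2*x)

Solve f'(x) = 0 on [0, 2π]:
  f'(x) = 0 ⇔ cos(2*x) = 1/8, i.e. 2*x = ±arccos(1/8) + 2nπ; keep the solutions lying in [0, 2π].
  ⇒ x = acos(1/8)/2 ≈ 0.7227, pi - acos(1/8)/2 ≈ 2.4189, acos(1/8)/2 + pi ≈ 3.8643, -acos(1/8)/2 + 2*pi ≈ 5.5605

f''(x) = 16*sin(2*x)
Second-derivative test at each critical point:
  f''(0.7227) = 15.8745 > 0 → local minimum
  f''(2.4189) = -15.8745 < 0 → local maximum
  f''(3.8643) = 15.8745 > 0 → local minimum
  f''(5.5605) = -15.8745 < 0 → local maximum

Critical points: x = acos(1/8)/2 ≈ 0.7227 (local minimum); x = pi - acos(1/8)/2 ≈ 2.4189 (local maximum); x = acos(1/8)/2 + pi ≈ 3.8643 (local minimum); x = -acos(1/8)/2 + 2*pi ≈ 5.5605 (local maximum)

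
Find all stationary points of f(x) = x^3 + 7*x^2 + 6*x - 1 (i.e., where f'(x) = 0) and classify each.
f'(x) = 3*x^2 + 14*x + 6

Solve f'(x) = 0:
  3*x^2 + 14*x + 6 = 0 has no rational roots; quadratic formula: x = (-14 ± √124)/6.
  ⇒ x = -7/3 - sqrt(31)/3 ≈ -4.1893, -7/3 + sqrt(31)/3 ≈ -0.4774

f''(x) = 6*x + 14
Second-derivative test at each critical point:
  f''(-4.1893) = -11.1355 < 0 → local maximum
  f''(-0.4774) = 11.1355 > 0 → local minimum

Critical points: x = -7/3 - sqrt(31)/3 ≈ -4.1893 (local maximum); x = -7/3 + sqrt(31)/3 ≈ -0.4774 (local minimum)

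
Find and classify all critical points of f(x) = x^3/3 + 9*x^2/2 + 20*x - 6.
f'(x) = x^2 + 9*x + 20

Solve f'(x) = 0:
  Factor: x^2 + 9*x + 20 = (x + 4)*(x + 5) = 0.
  ⇒ x = -5, -4

f''(x) = 2*x + 9
Second-derivative test at each critical point:
  f''(-5) = -1 < 0 → local maximum
  f''(-4) = 1 > 0 → local minimum

Critical points: x = -5 (local maximum); x = -4 (local minimum)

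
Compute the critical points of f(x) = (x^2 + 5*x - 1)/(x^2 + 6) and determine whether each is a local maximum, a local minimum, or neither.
f'(x) = (-5*x^2 + 14*x + 30)/(x^4 + 12*x^2 + 36)

Solve f'(x) = 0:
  f'(x) = -(5*x^2 - 14*x - 30)/(x^2 + 6)^2; the denominator is positive wherever f is defined, so f'(x) = 0 ⇔ -5*x^2 + 14*x + 30 = 0.
  5*x^2 - 14*x - 30 = 0 has no rational roots; quadratic formula: x = (14 ± √796)/10.
  ⇒ x = 7/5 - sqrt(199)/5 ≈ -1.4213, 7/5 + sqrt(199)/5 ≈ 4.2213

f''(x) = 2*(5*x^3 - 21*x^2 - 90*x + 42)/(x^6 + 18*x^4 + 108*x^2 + 216)
Second-derivative test at each critical point:
  f''(-1.4213) = 0.4386 > 0 → local minimum
  f''(4.2213) = -0.0497 < 0 → local maximum

Critical points: x = 7/5 - sqrt(199)/5 ≈ -1.4213 (local minimum); x = 7/5 + sqrt(199)/5 ≈ 4.2213 (local maximum)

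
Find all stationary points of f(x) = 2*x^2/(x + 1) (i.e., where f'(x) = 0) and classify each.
f'(x) = 2*x*(x + 2)/(x^2 + 2*x + 1)

Solve f'(x) = 0:
  f'(x) = 2*x*(x + 2)/(x + 1)^2; the denominator is positive wherever f is defined, so f'(x) = 0 ⇔ 2*x^2 + 4*x = 0.
  Factor: 2*x^2 + 4*x = 2*x*(x + 2) = 0.
  ⇒ x = -2, 0

f''(x) = 4/(x^3 + 3*x^2 + 3*x + 1)
Second-derivative test at each critical point:
  f''(-2) = -4 < 0 → local maximum
  f''(0) = 4 > 0 → local minimum

Critical points: x = -2 (local maximum); x = 0 (local minimum)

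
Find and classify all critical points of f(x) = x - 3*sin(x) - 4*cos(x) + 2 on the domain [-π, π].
f'(x) = 4*sin(x) - 3*cos(x) + 1

Solve f'(x) = 0 on [-π, π]:
  f'(x) = 0 ⇔ 4*sin(x) - 3*cos(x) = -1. Write the left side as R·cos(x + φ) with R = √((-3)² + (-4)²) = 5, cos φ = -3/5, sin φ = -4/5; then cos(x + φ) = -1/5. Solve for x and keep the solutions lying in [-π, π].
  ⇒ x = -pi + atan((-6*sqrt(6) - 4)/(3 - 8*sqrt(6))) ≈ -2.2967, atan((-4 + 6*sqrt(6))/(3 + 8*sqrt(6))) ≈ 0.4421

f''(x) = 3*sin(x) + 4*cos(x)
Second-derivative test at each critical point:
  f''(-2.2967) = -4.8990 < 0 → local maximum
  f''(0.4421) = 4.8990 > 0 → local minimum

Critical points: x = -pi + atan((-6*sqrt(6) - 4)/(3 - 8*sqrt(6))) ≈ -2.2967 (local maximum); x = atan((-4 + 6*sqrt(6))/(3 + 8*sqrt(6))) ≈ 0.4421 (local minimum)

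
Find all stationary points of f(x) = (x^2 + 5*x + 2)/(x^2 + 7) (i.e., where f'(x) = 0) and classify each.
f'(x) = 5*(-x^2 + 2*x + 7)/(x^4 + 14*x^2 + 49)

Solve f'(x) = 0:
  f'(x) = -5*(x^2 - 2*x - 7)/(x^2 + 7)^2; the denominator is positive wherever f is defined, so f'(x) = 0 ⇔ -5*x^2 + 10*x + 35 = 0.
  Factor: -5*x^2 + 10*x + 35 = -5*(x^2 - 2*x - 7); x^2 - 2*x - 7 = 0 has no rational roots; quadratic formula: x = (2 ± √32)/2.
  ⇒ x = 1 - 2*sqrt(2) ≈ -1.8284, 1 + 2*sqrt(2) ≈ 3.8284

f''(x) = 10*(x^3 - 3*x^2 - 21*x + 7)/(x^6 + 21*x^4 + 147*x^2 + 343)
Second-derivative test at each critical point:
  f''(-1.8284) = 0.2644 > 0 → local minimum
  f''(3.8284) = -0.0603 < 0 → local maximum

Critical points: x = 1 - 2*sqrt(2) ≈ -1.8284 (local minimum); x = 1 + 2*sqrt(2) ≈ 3.8284 (local maximum)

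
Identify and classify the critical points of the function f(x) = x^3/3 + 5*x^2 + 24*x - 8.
f'(x) = x^2 + 10*x + 24

Solve f'(x) = 0:
  Factor: x^2 + 10*x + 24 = (x + 4)*(x + 6) = 0.
  ⇒ x = -6, -4

f''(x) = 2*x + 10
Second-derivative test at each critical point:
  f''(-6) = -2 < 0 → local maximum
  f''(-4) = 2 > 0 → local minimum

Critical points: x = -6 (local maximum); x = -4 (local minimum)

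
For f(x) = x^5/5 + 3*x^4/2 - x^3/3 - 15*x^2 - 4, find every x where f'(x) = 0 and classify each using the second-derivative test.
f'(x) = x*(x^3 + 6*x^2 - x - 30)

Solve f'(x) = 0:
  Factor: x^4 + 6*x^3 - x^2 - 30*x = x*(x - 2)*(x + 3)*(x + 5) = 0.
  ⇒ x = -5, -3, 0, 2

f''(x) = 4*x^3 + 18*x^2 - 2*x - 30
Second-derivative test at each critical point:
  f''(-5) = -70 < 0 → local maximum
  f''(-3) = 30 > 0 → local minimum
  f''(0) = -30 < 0 → local maximum
  f''(2) = 70 > 0 → local minimum

Critical points: x = -5 (local maximum); x = -3 (local minimum); x = 0 (local maximum); x = 2 (local minimum)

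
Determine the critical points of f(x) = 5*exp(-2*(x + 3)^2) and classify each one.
f'(x) = 20*(-x - 3)*exp(-2*(x + 3)^2)

Solve f'(x) = 0:
  f'(x) = (-20*x - 60)·exp(-2*(x + 3)^2) and exp(-2*(x + 3)^2) > 0 for every x, so f'(x) = 0 ⇔ -20*x - 60 = 0.
  Factor: -20*x - 60 = -20*(x + 3) = 0.
  ⇒ x = -3

f''(x) = 20*(4*(x + 3)^2 - 1)*exp(-2*(x + 3)^2)
Second-derivative test at each critical point:
  f''(-3) = -20 < 0 → local maximum

Critical points: x = -3 (local maximum)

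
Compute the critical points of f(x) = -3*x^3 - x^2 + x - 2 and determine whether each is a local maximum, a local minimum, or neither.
f'(x) = -9*x^2 - 2*x + 1

Solve f'(x) = 0:
  9*x^2 + 2*x - 1 = 0 has no rational roots; quadratic formula: x = (-2 ± √40)/18.
  ⇒ x = -sqrt(10)/9 - 1/9 ≈ -0.4625, -1/9 + sqrt(10)/9 ≈ 0.2403

f''(x) = -18*x - 2
Second-derivative test at each critical point:
  f''(-0.4625) = 6.3246 > 0 → local minimum
  f''(0.2403) = -6.3246 < 0 → local maximum

Critical points: x = -sqrt(10)/9 - 1/9 ≈ -0.4625 (local minimum); x = -1/9 + sqrt(10)/9 ≈ 0.2403 (local maximum)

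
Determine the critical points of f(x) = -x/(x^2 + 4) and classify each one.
f'(x) = (x^2 - 4)/(x^2 + 4)^2

Solve f'(x) = 0:
  f'(x) = (x - 2)*(x + 2)/(x^2 + 4)^2; the denominator is positive wherever f is defined, so f'(x) = 0 ⇔ x^2 - 4 = 0.
  Factor: x^2 - 4 = (x - 2)*(x + 2) = 0.
  ⇒ x = -2, 2

f''(x) = 2*x*(12 - x^2)/(x^2 + 4)^3
Second-derivative test at each critical point:
  f''(-2) = -1/16 < 0 → local maximum
  f''(2) = 1/16 > 0 → local minimum

Critical points: x = -2 (local maximum); x = 2 (local minimum)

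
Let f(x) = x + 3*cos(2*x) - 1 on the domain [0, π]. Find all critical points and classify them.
f'(x) = 1 - 6*sin(2*x)

Solve f'(x) = 0 on [0, π]:
  f'(x) = 0 ⇔ sin(2*x) = 1/6, i.e. 2*x = arcsin(1/6) + 2nπ or 2*x = π − arcsin(1/6) + 2nπ; keep the solutions lying in [0, π].
  ⇒ x = asin(1/6)/2 ≈ 0.0837, -asin(1/6)/2 + pi/2 ≈ 1.4871

f''(x) = -12*cos(2*x)
Second-derivative test at each critical point:
  f''(0.0837) = -11.8322 < 0 → local maximum
  f''(1.4871) = 11.8322 > 0 → local minimum

Critical points: x = asin(1/6)/2 ≈ 0.0837 (local maximum); x = -asin(1/6)/2 + pi/2 ≈ 1.4871 (local minimum)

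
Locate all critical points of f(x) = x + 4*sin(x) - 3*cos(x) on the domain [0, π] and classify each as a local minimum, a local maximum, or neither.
f'(x) = 3*sin(x) + 4*cos(x) + 1

Solve f'(x) = 0 on [0, π]:
  f'(x) = 0 ⇔ 3*sin(x) + 4*cos(x) = -1. Write the left side as R·cos(x + φ) with R = √(4² + (-3)²) = 5, cos φ = 4/5, sin φ = -3/5; then cos(x + φ) = -1/5. Solve for x and keep the solutions lying in [0, π].
  ⇒ x = atan((-3 + 8*sqrt(6))/(-6*sqrt(6) - 4)) + pi ≈ 2.4157

f''(x) = -4*sin(x) + 3*cos(x)
Second-derivative test at each critical point:
  f''(2.4157) = -4.8990 < 0 → local maximum

Critical points: x = atan((-3 + 8*sqrt(6))/(-6*sqrt(6) - 4)) + pi ≈ 2.4157 (local maximum)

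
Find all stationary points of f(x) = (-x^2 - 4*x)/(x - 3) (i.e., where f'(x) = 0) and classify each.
f'(x) = (-x^2 + 6*x + 12)/(x^2 - 6*x + 9)

Solve f'(x) = 0:
  f'(x) = -(x^2 - 6*x - 12)/(x - 3)^2; the denominator is positive wherever f is defined, so f'(x) = 0 ⇔ -x^2 + 6*x + 12 = 0.
  x^2 - 6*x - 12 = 0 has no rational roots; quadratic formula: x = (6 ± √84)/2.
  ⇒ x = 3 - sqrt(21) ≈ -1.5826, 3 + sqrt(21) ≈ 7.5826

f''(x) = -42/(x^3 - 9*x^2 + 27*x - 27)
Second-derivative test at each critical point:
  f''(-1.5826) = 0.4364 > 0 → local minimum
  f''(7.5826) = -0.4364 < 0 → local maximum

Critical points: x = 3 - sqrt(21) ≈ -1.5826 (local minimum); x = 3 + sqrt(21) ≈ 7.5826 (local maximum)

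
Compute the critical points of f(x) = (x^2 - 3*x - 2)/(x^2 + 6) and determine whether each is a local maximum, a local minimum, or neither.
f'(x) = (3*x^2 + 16*x - 18)/(x^4 + 12*x^2 + 36)

Solve f'(x) = 0:
  f'(x) = (3*x^2 + 16*x - 18)/(x^2 + 6)^2; the denominator is positive wherever f is defined, so f'(x) = 0 ⇔ 3*x^2 + 16*x - 18 = 0.
  3*x^2 + 16*x - 18 = 0 has no rational roots; quadratic formula: x = (-16 ± √472)/6.
  ⇒ x = -sqrt(118)/3 - 8/3 ≈ -6.2876, -8/3 + sqrt(118)/3 ≈ 0.9543

f''(x) = 6*(-x^3 - 8*x^2 + 18*x + 16)/(x^6 + 18*x^4 + 108*x^2 + 216)
Second-derivative test at each critical point:
  f''(-6.2876) = -0.0105 < 0 → local maximum
  f''(0.9543) = 0.4549 > 0 → local minimum

Critical points: x = -sqrt(118)/3 - 8/3 ≈ -6.2876 (local maximum); x = -8/3 + sqrt(118)/3 ≈ 0.9543 (local minimum)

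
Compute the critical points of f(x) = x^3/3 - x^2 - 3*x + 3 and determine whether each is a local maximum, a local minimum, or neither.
f'(x) = x^2 - 2*x - 3

Solve f'(x) = 0:
  Factor: x^2 - 2*x - 3 = (x - 3)*(x + 1) = 0.
  ⇒ x = -1, 3

f''(x) = 2*x - 2
Second-derivative test at each critical point:
  f''(-1) = -4 < 0 → local maximum
  f''(3) = 4 > 0 → local minimum

Critical points: x = -1 (local maximum); x = 3 (local minimum)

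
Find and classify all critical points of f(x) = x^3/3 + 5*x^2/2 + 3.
f'(x) = x*(x + 5)

Solve f'(x) = 0:
  Factor: x^2 + 5*x = x*(x + 5) = 0.
  ⇒ x = -5, 0

f''(x) = 2*x + 5
Second-derivative test at each critical point:
  f''(-5) = -5 < 0 → local maximum
  f''(0) = 5 > 0 → local minimum

Critical points: x = -5 (local maximum); x = 0 (local minimum)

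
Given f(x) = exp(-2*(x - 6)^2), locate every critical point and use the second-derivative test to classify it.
f'(x) = 4*(6 - x)*exp(-2*(x - 6)^2)

Solve f'(x) = 0:
  f'(x) = (24 - 4*x)·exp(-2*(x - 6)^2) and exp(-2*(x - 6)^2) > 0 for every x, so f'(x) = 0 ⇔ 24 - 4*x = 0.
  Factor: 24 - 4*x = -4*(x - 6) = 0.
  ⇒ x = 6

f''(x) = 4*(4*(x - 6)^2 - 1)*exp(-2*(x - 6)^2)
Second-derivative test at each critical point:
  f''(6) = -4 < 0 → local maximum

Critical points: x = 6 (local maximum)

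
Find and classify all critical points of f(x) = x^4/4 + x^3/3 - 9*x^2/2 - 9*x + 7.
f'(x) = x^3 + x^2 - 9*x - 9

Solve f'(x) = 0:
  Factor: x^3 + x^2 - 9*x - 9 = (x - 3)*(x + 1)*(x + 3) = 0.
  ⇒ x = -3, -1, 3

f''(x) = 3*x^2 + 2*x - 9
Second-derivative test at each critical point:
  f''(-3) = 12 > 0 → local minimum
  f''(-1) = -8 < 0 → local maximum
  f''(3) = 24 > 0 → local minimum

Critical points: x = -3 (local minimum); x = -1 (local maximum); x = 3 (local minimum)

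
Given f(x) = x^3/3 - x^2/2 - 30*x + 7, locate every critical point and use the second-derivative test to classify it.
f'(x) = x^2 - x - 30

Solve f'(x) = 0:
  Factor: x^2 - x - 30 = (x - 6)*(x + 5) = 0.
  ⇒ x = -5, 6

f''(x) = 2*x - 1
Second-derivative test at each critical point:
  f''(-5) = -11 < 0 → local maximum
  f''(6) = 11 > 0 → local minimum

Critical points: x = -5 (local maximum); x = 6 (local minimum)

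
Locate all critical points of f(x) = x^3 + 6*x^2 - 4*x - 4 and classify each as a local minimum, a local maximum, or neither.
f'(x) = 3*x^2 + 12*x - 4

Solve f'(x) = 0:
  3*x^2 + 12*x - 4 = 0 has no rational roots; quadratic formula: x = (-12 ± √192)/6.
  ⇒ x = -4*sqrt(3)/3 - 2 ≈ -4.3094, -2 + 4*sqrt(3)/3 ≈ 0.3094

f''(x) = 6*x + 12
Second-derivative test at each critical point:
  f''(-4.3094) = -13.8564 < 0 → local maximum
  f''(0.3094) = 13.8564 > 0 → local minimum

Critical points: x = -4*sqrt(3)/3 - 2 ≈ -4.3094 (local maximum); x = -2 + 4*sqrt(3)/3 ≈ 0.3094 (local minimum)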